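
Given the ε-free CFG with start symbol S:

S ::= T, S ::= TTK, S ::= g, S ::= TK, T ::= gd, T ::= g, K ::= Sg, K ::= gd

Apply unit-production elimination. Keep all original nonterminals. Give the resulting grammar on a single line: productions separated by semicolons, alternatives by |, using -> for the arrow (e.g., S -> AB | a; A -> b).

S -> g | TK | gd | TTK; K -> Sg | gd; T -> g | gd

Unit productions: S->T.
Unit pairs (A ⇒* B via units): (S,T).
S: inherits non-unit rules of {S, T} → TK | TTK | g | gd.
K: inherits non-unit rules of {K} → Sg | gd.
T: inherits non-unit rules of {T} → g | gd.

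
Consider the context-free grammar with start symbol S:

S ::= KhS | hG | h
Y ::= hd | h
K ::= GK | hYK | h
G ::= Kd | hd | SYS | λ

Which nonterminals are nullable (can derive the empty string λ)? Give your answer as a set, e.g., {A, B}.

{G}

Directly nullable (have an ε-rule): {G}.
Not nullable: K, S, Y — each has a terminal in every rule's right-hand side or depends on a non-nullable symbol.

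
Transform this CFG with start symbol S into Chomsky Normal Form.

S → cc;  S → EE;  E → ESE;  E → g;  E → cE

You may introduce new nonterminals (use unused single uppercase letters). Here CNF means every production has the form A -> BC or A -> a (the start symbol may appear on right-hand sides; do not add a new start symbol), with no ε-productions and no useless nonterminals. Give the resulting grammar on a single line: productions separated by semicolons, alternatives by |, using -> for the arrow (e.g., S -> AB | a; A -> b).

S -> AA | EE; A -> c; B -> SE; E -> g | AE | EB

No ε-productions.
No unit productions to eliminate.
TERM: introduce A -> c and substitute in every rule of length ≥2.
BIN: E -> ESE becomes E -> EB, B -> SE.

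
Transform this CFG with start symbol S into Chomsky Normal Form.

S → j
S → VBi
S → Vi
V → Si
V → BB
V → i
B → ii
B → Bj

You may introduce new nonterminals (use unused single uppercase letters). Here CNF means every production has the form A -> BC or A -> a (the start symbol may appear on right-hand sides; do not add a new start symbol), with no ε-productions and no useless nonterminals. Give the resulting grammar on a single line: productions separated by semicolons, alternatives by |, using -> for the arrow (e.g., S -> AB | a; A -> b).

No ε-productions.
No unit productions to eliminate.
TERM: introduce C -> i, A -> j and substitute in every rule of length ≥2.
BIN: S -> VBC becomes S -> VD, D -> BC.

S -> j | VC | VD; A -> j; B -> BA | CC; C -> i; D -> BC; V -> i | BB | SC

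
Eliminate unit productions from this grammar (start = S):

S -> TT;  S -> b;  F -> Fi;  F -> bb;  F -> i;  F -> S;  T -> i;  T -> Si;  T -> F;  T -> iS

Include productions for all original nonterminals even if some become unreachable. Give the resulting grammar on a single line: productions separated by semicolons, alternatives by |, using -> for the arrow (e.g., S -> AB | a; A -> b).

Unit productions: F->S, T->F.
Unit pairs (A ⇒* B via units): (F,S), (T,F), (T,S).
S: inherits non-unit rules of {S} → TT | b.
F: inherits non-unit rules of {F, S} → Fi | TT | b | bb | i.
T: inherits non-unit rules of {F, S, T} → Fi | Si | TT | b | bb | i | iS.

S -> b | TT; F -> b | i | Fi | TT | bb; T -> b | i | Fi | Si | TT | bb | iS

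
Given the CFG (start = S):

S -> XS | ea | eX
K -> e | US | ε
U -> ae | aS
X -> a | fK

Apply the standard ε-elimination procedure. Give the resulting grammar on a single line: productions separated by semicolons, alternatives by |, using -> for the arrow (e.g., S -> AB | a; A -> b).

S -> XS | eX | ea; K -> e | US; U -> aS | ae; X -> a | f | fK

Nullable set: {K}.
Drop K -> ε.
X -> fK: K nullable, giving f | fK.
Unchanged (no nullable symbols): S -> XS; S -> eX; S -> ea; K -> US; K -> e; U -> aS; U -> ae; X -> a.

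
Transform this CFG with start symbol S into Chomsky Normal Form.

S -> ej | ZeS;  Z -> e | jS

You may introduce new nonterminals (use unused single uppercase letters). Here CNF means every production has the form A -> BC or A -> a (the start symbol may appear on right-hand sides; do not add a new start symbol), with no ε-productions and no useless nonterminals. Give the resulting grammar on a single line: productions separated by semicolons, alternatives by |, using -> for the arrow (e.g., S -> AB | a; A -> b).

S -> AB | ZC; A -> e; B -> j; C -> AS; Z -> e | BS

No ε-productions.
No unit productions to eliminate.
TERM: introduce A -> e, B -> j and substitute in every rule of length ≥2.
BIN: S -> ZAS becomes S -> ZC, C -> AS.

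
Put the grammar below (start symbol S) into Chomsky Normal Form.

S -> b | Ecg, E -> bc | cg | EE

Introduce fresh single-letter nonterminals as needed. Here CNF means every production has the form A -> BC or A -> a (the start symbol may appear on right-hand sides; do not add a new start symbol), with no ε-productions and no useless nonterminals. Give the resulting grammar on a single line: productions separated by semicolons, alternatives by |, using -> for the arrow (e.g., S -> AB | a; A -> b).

S -> b | ED; A -> b; B -> c; C -> g; D -> BC; E -> AB | BC | EE

No ε-productions.
No unit productions to eliminate.
TERM: introduce A -> b, B -> c, C -> g and substitute in every rule of length ≥2.
BIN: S -> EBC becomes S -> ED, D -> BC.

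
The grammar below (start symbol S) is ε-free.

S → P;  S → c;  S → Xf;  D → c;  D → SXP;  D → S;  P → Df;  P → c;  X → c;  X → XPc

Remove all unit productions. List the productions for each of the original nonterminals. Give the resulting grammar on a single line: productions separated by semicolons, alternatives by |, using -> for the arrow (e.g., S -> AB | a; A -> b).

Unit productions: D->S, S->P.
Unit pairs (A ⇒* B via units): (D,P), (D,S), (S,P).
S: inherits non-unit rules of {P, S} → Df | Xf | c.
D: inherits non-unit rules of {D, P, S} → Df | SXP | Xf | c.
P: inherits non-unit rules of {P} → Df | c.
X: inherits non-unit rules of {X} → XPc | c.

S -> c | Df | Xf; D -> c | Df | Xf | SXP; P -> c | Df; X -> c | XPc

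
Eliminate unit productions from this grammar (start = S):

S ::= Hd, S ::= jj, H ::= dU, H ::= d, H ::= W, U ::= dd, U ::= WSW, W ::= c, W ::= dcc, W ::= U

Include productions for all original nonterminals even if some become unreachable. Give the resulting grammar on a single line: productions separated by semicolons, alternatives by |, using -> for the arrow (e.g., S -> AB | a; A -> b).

Unit productions: H->W, W->U.
Unit pairs (A ⇒* B via units): (H,U), (H,W), (W,U).
S: inherits non-unit rules of {S} → Hd | jj.
H: inherits non-unit rules of {H, U, W} → WSW | c | d | dU | dcc | dd.
U: inherits non-unit rules of {U} → WSW | dd.
W: inherits non-unit rules of {U, W} → WSW | c | dcc | dd.

S -> Hd | jj; H -> c | d | dU | dd | WSW | dcc; U -> dd | WSW; W -> c | dd | WSW | dcc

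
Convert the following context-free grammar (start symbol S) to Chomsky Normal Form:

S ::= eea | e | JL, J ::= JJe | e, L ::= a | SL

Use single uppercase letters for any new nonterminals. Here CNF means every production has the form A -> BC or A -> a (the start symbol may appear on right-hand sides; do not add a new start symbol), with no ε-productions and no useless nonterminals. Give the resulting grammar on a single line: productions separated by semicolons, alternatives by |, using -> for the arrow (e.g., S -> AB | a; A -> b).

No ε-productions.
No unit productions to eliminate.
TERM: introduce B -> a, A -> e and substitute in every rule of length ≥2.
BIN: J -> JJA becomes J -> JC, C -> JA; S -> AAB becomes S -> AD, D -> AB.

S -> e | AD | JL; A -> e; B -> a; C -> JA; D -> AB; J -> e | JC; L -> a | SL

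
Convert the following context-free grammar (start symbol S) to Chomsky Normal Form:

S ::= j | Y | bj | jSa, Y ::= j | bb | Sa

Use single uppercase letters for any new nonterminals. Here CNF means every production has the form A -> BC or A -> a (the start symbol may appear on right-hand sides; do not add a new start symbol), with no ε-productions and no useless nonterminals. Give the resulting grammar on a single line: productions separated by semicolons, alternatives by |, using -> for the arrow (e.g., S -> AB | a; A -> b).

S -> j | BB | BC | CD | SA; A -> a; B -> b; C -> j; D -> SA

No ε-productions.
After unit-elimination: S -> j | Sa | bb | bj | jSa; Y -> j | Sa | bb.
TERM: introduce A -> a, B -> b, C -> j and substitute in every rule of length ≥2.
BIN: S -> CSA becomes S -> CD, D -> SA.
Drop unreachable/unproductive: Y.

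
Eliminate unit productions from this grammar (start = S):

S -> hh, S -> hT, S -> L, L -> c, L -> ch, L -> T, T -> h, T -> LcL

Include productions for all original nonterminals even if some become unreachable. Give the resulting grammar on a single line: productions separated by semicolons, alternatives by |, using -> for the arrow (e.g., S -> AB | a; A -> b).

Unit productions: L->T, S->L.
Unit pairs (A ⇒* B via units): (L,T), (S,L), (S,T).
S: inherits non-unit rules of {L, S, T} → LcL | c | ch | h | hT | hh.
L: inherits non-unit rules of {L, T} → LcL | c | ch | h.
T: inherits non-unit rules of {T} → LcL | h.

S -> c | h | ch | hT | hh | LcL; L -> c | h | ch | LcL; T -> h | LcL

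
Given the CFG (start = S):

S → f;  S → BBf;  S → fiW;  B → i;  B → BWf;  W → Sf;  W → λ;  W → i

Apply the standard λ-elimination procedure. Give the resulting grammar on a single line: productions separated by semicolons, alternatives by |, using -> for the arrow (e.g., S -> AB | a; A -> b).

S -> f | fi | BBf | fiW; B -> i | Bf | BWf; W -> i | Sf

Nullable set: {W}.
S -> fiW: W nullable, giving fi | fiW.
B -> BWf: W nullable, giving BWf | Bf.
Drop W -> λ.
Unchanged (no nullable symbols): S -> BBf; S -> f; B -> i; W -> Sf; W -> i.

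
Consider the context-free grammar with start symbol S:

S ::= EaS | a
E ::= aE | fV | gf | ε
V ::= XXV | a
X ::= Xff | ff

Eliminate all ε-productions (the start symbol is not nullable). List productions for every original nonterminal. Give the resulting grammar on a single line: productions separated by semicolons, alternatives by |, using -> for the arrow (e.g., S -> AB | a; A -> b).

Nullable set: {E}.
S -> EaS: E nullable, giving EaS | aS.
Drop E -> ε.
E -> aE: E nullable, giving a | aE.
Unchanged (no nullable symbols): S -> a; E -> fV; E -> gf; V -> XXV; V -> a; X -> Xff; X -> ff.

S -> a | aS | EaS; E -> a | aE | fV | gf; V -> a | XXV; X -> ff | Xff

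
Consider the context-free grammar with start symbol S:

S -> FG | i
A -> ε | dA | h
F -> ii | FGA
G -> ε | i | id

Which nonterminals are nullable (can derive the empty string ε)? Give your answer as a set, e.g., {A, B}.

Directly nullable (have an ε-rule): {A, G}.
Not nullable: F, S — each has a terminal in every rule's right-hand side or depends on a non-nullable symbol.

{A, G}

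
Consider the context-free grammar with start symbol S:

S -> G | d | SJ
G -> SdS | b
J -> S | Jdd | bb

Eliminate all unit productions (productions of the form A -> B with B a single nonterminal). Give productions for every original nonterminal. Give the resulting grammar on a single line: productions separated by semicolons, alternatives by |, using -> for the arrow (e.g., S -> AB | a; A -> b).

S -> b | d | SJ | SdS; G -> b | SdS; J -> b | d | SJ | bb | Jdd | SdS

Unit productions: J->S, S->G.
Unit pairs (A ⇒* B via units): (J,G), (J,S), (S,G).
S: inherits non-unit rules of {G, S} → SJ | SdS | b | d.
G: inherits non-unit rules of {G} → SdS | b.
J: inherits non-unit rules of {G, J, S} → Jdd | SJ | SdS | b | bb | d.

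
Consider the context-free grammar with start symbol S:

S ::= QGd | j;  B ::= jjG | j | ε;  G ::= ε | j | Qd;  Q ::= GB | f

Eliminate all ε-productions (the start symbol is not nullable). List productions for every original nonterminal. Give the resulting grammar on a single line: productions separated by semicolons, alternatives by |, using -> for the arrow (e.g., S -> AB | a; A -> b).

Nullable set: {B, G, Q}.
S -> QGd: Q, G nullable, giving Gd | QGd | Qd | d.
Drop B -> ε.
B -> jjG: G nullable, giving jj | jjG.
Drop G -> ε.
G -> Qd: Q nullable, giving Qd | d.
Q -> GB: G, B nullable, giving B | G | GB.
Unchanged (no nullable symbols): S -> j; B -> j; G -> j; Q -> f.

S -> d | j | Gd | Qd | QGd; B -> j | jj | jjG; G -> d | j | Qd; Q -> B | G | f | GB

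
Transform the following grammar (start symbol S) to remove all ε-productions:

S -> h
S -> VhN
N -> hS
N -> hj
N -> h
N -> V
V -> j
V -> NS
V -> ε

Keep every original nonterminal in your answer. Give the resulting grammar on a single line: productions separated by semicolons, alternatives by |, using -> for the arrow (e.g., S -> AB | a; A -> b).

Nullable set: {N, V}.
S -> VhN: V, N nullable, giving Vh | VhN | h | hN.
N -> V: V nullable, giving V.
Drop V -> ε.
V -> NS: N nullable, giving NS | S.
Unchanged (no nullable symbols): S -> h; N -> h; N -> hS; N -> hj; V -> j.

S -> h | Vh | hN | VhN; N -> V | h | hS | hj; V -> S | j | NS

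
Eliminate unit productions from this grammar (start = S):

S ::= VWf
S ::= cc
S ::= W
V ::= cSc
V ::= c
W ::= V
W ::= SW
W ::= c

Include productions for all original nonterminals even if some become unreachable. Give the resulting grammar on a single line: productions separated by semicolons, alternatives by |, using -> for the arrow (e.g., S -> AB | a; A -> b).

Unit productions: S->W, W->V.
Unit pairs (A ⇒* B via units): (S,V), (S,W), (W,V).
S: inherits non-unit rules of {S, V, W} → SW | VWf | c | cSc | cc.
V: inherits non-unit rules of {V} → c | cSc.
W: inherits non-unit rules of {V, W} → SW | c | cSc.

S -> c | SW | cc | VWf | cSc; V -> c | cSc; W -> c | SW | cSc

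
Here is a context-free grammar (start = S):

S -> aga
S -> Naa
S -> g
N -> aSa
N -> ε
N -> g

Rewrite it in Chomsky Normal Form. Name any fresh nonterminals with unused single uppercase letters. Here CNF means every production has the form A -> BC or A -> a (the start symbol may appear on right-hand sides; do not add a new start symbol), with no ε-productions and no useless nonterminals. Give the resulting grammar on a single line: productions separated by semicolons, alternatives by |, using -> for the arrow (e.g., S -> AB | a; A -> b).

Nullable: {N}; after ε-elimination: S -> g | aa | Naa | aga; N -> g | aSa.
No unit productions to eliminate.
TERM: introduce A -> a, B -> g and substitute in every rule of length ≥2.
BIN: N -> ASA becomes N -> AC, C -> SA; S -> ABA becomes S -> AD, D -> BA; S -> NAA becomes S -> NE, E -> AA.

S -> g | AA | AD | NE; A -> a; B -> g; C -> SA; D -> BA; E -> AA; N -> g | AC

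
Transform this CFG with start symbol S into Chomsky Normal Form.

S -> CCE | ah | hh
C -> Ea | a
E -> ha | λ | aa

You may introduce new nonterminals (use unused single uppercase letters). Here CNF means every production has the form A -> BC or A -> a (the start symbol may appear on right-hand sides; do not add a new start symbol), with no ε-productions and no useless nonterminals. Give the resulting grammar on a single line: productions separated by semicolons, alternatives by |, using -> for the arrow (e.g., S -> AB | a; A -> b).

Nullable: {E}; after ε-elimination: S -> CC | ah | hh | CCE; C -> a | Ea; E -> aa | ha.
No unit productions to eliminate.
TERM: introduce A -> a, B -> h and substitute in every rule of length ≥2.
BIN: S -> CCE becomes S -> CD, D -> CE.

S -> AB | BB | CC | CD; A -> a; B -> h; C -> a | EA; D -> CE; E -> AA | BA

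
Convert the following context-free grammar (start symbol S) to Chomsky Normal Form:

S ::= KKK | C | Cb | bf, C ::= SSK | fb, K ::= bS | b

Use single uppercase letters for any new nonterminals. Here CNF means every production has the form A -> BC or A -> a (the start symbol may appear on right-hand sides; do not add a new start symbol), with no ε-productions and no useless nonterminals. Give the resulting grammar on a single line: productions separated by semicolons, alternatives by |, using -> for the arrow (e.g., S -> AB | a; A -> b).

S -> AB | BA | CB | KE | SF; A -> f; B -> b; C -> AB | SD; D -> SK; E -> KK; F -> SK; K -> b | BS

No ε-productions.
After unit-elimination: S -> Cb | bf | fb | KKK | SSK; C -> fb | SSK; K -> b | bS.
TERM: introduce B -> b, A -> f and substitute in every rule of length ≥2.
BIN: C -> SSK becomes C -> SD, D -> SK; S -> KKK becomes S -> KE, E -> KK; S -> SSK becomes S -> SF, F -> SK.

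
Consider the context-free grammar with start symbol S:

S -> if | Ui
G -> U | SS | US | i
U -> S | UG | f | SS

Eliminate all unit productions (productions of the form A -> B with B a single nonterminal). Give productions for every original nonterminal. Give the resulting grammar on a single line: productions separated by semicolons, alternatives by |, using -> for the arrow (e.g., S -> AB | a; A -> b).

S -> Ui | if; G -> f | i | SS | UG | US | Ui | if; U -> f | SS | UG | Ui | if

Unit productions: G->U, U->S.
Unit pairs (A ⇒* B via units): (G,S), (G,U), (U,S).
S: inherits non-unit rules of {S} → Ui | if.
G: inherits non-unit rules of {G, S, U} → SS | UG | US | Ui | f | i | if.
U: inherits non-unit rules of {S, U} → SS | UG | Ui | f | if.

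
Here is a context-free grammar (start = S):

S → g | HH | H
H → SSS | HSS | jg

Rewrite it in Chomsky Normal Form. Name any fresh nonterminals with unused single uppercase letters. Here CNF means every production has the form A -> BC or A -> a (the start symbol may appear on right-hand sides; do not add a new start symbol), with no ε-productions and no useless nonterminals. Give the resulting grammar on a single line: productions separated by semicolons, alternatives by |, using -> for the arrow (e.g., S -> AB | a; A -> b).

No ε-productions.
After unit-elimination: S -> g | HH | jg | HSS | SSS; H -> jg | HSS | SSS.
TERM: introduce B -> g, A -> j and substitute in every rule of length ≥2.
BIN: H -> HSS becomes H -> HC, C -> SS; H -> SSS becomes H -> SD, D -> SS; S -> HSS becomes S -> HE, E -> SS; S -> SSS becomes S -> SF, F -> SS.

S -> g | AB | HE | HH | SF; A -> j; B -> g; C -> SS; D -> SS; E -> SS; F -> SS; H -> AB | HC | SD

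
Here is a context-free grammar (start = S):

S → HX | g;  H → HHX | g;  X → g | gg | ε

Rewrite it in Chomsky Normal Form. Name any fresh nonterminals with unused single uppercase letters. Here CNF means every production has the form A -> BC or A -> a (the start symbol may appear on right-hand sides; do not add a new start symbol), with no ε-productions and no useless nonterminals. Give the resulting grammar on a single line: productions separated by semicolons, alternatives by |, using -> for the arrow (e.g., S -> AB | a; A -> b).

S -> g | HC | HH | HX; A -> g; B -> HX; C -> HX; H -> g | HB | HH; X -> g | AA

Nullable: {X}; after ε-elimination: S -> H | g | HX; H -> g | HH | HHX; X -> g | gg.
After unit-elimination: S -> g | HH | HX | HHX; H -> g | HH | HHX; X -> g | gg.
TERM: introduce A -> g and substitute in every rule of length ≥2.
BIN: H -> HHX becomes H -> HB, B -> HX; S -> HHX becomes S -> HC, C -> HX.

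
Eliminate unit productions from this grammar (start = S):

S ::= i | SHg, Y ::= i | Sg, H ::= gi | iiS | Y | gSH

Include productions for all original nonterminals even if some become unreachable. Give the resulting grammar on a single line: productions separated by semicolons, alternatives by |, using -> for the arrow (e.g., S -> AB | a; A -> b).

Unit productions: H->Y.
Unit pairs (A ⇒* B via units): (H,Y).
S: inherits non-unit rules of {S} → SHg | i.
H: inherits non-unit rules of {H, Y} → Sg | gSH | gi | i | iiS.
Y: inherits non-unit rules of {Y} → Sg | i.

S -> i | SHg; H -> i | Sg | gi | gSH | iiS; Y -> i | Sg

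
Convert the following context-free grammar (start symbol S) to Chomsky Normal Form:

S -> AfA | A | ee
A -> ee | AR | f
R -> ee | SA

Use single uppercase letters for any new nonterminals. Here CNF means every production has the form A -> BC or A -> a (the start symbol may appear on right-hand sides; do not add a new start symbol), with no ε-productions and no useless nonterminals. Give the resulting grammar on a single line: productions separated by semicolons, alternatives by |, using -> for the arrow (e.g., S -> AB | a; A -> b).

S -> f | AD | AR | BB; A -> f | AR | BB; B -> e; C -> f; D -> CA; R -> BB | SA

No ε-productions.
After unit-elimination: S -> f | AR | ee | AfA; A -> f | AR | ee; R -> SA | ee.
TERM: introduce B -> e, C -> f and substitute in every rule of length ≥2.
BIN: S -> ACA becomes S -> AD, D -> CA.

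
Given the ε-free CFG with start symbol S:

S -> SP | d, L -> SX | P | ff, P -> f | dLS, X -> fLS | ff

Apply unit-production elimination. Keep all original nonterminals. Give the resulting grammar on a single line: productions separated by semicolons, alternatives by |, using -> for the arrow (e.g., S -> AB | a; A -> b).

S -> d | SP; L -> f | SX | ff | dLS; P -> f | dLS; X -> ff | fLS

Unit productions: L->P.
Unit pairs (A ⇒* B via units): (L,P).
S: inherits non-unit rules of {S} → SP | d.
L: inherits non-unit rules of {L, P} → SX | dLS | f | ff.
P: inherits non-unit rules of {P} → dLS | f.
X: inherits non-unit rules of {X} → fLS | ff.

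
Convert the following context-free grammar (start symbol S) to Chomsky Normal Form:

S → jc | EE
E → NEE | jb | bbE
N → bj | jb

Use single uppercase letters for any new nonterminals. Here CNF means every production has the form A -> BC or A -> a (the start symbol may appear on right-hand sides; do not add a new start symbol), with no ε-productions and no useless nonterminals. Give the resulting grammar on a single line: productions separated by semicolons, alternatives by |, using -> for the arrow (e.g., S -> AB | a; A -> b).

No ε-productions.
No unit productions to eliminate.
TERM: introduce A -> b, C -> c, B -> j and substitute in every rule of length ≥2.
BIN: E -> AAE becomes E -> AD, D -> AE; E -> NEE becomes E -> NF, F -> EE.

S -> BC | EE; A -> b; B -> j; C -> c; D -> AE; E -> AD | BA | NF; F -> EE; N -> AB | BA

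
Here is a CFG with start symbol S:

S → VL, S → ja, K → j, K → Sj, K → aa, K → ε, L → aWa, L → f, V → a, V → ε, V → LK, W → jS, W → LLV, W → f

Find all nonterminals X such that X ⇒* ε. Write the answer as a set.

{K, V}

Directly nullable (have an ε-rule): {K, V}.
Not nullable: L, S, W — each has a terminal in every rule's right-hand side or depends on a non-nullable symbol.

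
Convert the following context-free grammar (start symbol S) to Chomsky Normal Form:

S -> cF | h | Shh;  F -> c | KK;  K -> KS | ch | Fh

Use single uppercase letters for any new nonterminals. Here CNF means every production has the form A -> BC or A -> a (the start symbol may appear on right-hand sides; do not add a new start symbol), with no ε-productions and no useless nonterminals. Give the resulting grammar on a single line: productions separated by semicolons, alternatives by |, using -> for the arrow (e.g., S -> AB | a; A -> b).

S -> h | BF | SC; A -> h; B -> c; C -> AA; F -> c | KK; K -> BA | FA | KS

No ε-productions.
No unit productions to eliminate.
TERM: introduce B -> c, A -> h and substitute in every rule of length ≥2.
BIN: S -> SAA becomes S -> SC, C -> AA.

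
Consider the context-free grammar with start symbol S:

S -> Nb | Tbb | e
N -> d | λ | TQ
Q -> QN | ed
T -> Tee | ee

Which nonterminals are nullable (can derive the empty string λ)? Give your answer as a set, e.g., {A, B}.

{N}

Directly nullable (have an ε-rule): {N}.
Not nullable: Q, S, T — each has a terminal in every rule's right-hand side or depends on a non-nullable symbol.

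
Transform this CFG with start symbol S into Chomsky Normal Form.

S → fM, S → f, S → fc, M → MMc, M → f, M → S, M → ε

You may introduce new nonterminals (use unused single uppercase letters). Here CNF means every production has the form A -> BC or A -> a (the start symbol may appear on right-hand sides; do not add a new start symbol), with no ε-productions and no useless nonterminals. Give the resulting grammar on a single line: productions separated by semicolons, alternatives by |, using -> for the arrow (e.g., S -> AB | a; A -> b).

S -> f | BA | BM; A -> c; B -> f; C -> MA; M -> c | f | BA | BM | MA | MC

Nullable: {M}; after ε-elimination: S -> f | fM | fc; M -> S | c | f | Mc | MMc.
After unit-elimination: S -> f | fM | fc; M -> c | f | Mc | fM | fc | MMc.
TERM: introduce A -> c, B -> f and substitute in every rule of length ≥2.
BIN: M -> MMA becomes M -> MC, C -> MA.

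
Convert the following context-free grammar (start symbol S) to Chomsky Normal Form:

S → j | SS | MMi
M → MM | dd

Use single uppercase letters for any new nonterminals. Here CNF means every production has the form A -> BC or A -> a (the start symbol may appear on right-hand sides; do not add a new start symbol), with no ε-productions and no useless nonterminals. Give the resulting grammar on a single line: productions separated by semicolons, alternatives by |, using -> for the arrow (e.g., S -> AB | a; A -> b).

S -> j | MC | SS; A -> d; B -> i; C -> MB; M -> AA | MM

No ε-productions.
No unit productions to eliminate.
TERM: introduce A -> d, B -> i and substitute in every rule of length ≥2.
BIN: S -> MMB becomes S -> MC, C -> MB.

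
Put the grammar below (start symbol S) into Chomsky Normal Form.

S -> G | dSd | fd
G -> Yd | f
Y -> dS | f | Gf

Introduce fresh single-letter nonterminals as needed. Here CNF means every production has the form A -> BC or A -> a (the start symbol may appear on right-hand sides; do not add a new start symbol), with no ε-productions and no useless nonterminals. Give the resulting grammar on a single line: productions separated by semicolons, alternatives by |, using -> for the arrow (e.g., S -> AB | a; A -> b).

No ε-productions.
After unit-elimination: S -> f | Yd | fd | dSd; G -> f | Yd; Y -> f | Gf | dS.
TERM: introduce A -> d, B -> f and substitute in every rule of length ≥2.
BIN: S -> ASA becomes S -> AC, C -> SA.

S -> f | AC | BA | YA; A -> d; B -> f; C -> SA; G -> f | YA; Y -> f | AS | GB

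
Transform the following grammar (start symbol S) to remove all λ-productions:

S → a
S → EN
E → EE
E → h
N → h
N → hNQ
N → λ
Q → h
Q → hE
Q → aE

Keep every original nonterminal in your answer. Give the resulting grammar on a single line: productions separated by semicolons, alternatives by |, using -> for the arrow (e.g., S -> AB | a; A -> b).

Nullable set: {N}.
S -> EN: N nullable, giving E | EN.
Drop N -> λ.
N -> hNQ: N nullable, giving hNQ | hQ.
Unchanged (no nullable symbols): S -> a; E -> EE; E -> h; N -> h; Q -> aE; Q -> h; Q -> hE.

S -> E | a | EN; E -> h | EE; N -> h | hQ | hNQ; Q -> h | aE | hE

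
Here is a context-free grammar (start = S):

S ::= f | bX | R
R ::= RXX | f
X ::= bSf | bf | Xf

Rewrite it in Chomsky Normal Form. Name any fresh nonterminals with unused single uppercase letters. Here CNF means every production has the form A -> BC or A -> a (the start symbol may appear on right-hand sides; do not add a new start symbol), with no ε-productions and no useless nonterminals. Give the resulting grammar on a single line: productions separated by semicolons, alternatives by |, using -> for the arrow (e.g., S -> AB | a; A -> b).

S -> f | AX | RD; A -> b; B -> f; C -> XX; D -> XX; E -> SB; R -> f | RC; X -> AB | AE | XB

No ε-productions.
After unit-elimination: S -> f | bX | RXX; R -> f | RXX; X -> Xf | bf | bSf.
TERM: introduce A -> b, B -> f and substitute in every rule of length ≥2.
BIN: R -> RXX becomes R -> RC, C -> XX; S -> RXX becomes S -> RD, D -> XX; X -> ASB becomes X -> AE, E -> SB.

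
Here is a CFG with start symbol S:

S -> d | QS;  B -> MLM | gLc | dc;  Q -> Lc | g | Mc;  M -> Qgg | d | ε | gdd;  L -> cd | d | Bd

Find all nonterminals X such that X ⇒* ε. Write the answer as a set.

Directly nullable (have an ε-rule): {M}.
Not nullable: B, L, Q, S — each has a terminal in every rule's right-hand side or depends on a non-nullable symbol.

{M}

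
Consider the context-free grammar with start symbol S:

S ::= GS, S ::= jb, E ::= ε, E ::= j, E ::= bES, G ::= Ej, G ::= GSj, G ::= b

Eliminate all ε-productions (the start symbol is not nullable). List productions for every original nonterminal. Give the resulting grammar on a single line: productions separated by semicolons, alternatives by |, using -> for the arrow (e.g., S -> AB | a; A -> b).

S -> GS | jb; E -> j | bS | bES; G -> b | j | Ej | GSj

Nullable set: {E}.
Drop E -> ε.
E -> bES: E nullable, giving bES | bS.
G -> Ej: E nullable, giving Ej | j.
Unchanged (no nullable symbols): S -> GS; S -> jb; E -> j; G -> GSj; G -> b.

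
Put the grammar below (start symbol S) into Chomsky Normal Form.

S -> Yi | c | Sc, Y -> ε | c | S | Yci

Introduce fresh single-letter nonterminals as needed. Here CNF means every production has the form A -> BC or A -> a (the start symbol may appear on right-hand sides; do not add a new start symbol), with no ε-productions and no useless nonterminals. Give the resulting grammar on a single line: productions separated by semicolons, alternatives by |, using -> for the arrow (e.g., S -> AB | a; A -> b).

S -> c | i | SA | YB; A -> c; B -> i; C -> AB; Y -> c | i | AB | SA | YB | YC

Nullable: {Y}; after ε-elimination: S -> c | i | Sc | Yi; Y -> S | c | ci | Yci.
After unit-elimination: S -> c | i | Sc | Yi; Y -> c | i | Sc | Yi | ci | Yci.
TERM: introduce A -> c, B -> i and substitute in every rule of length ≥2.
BIN: Y -> YAB becomes Y -> YC, C -> AB.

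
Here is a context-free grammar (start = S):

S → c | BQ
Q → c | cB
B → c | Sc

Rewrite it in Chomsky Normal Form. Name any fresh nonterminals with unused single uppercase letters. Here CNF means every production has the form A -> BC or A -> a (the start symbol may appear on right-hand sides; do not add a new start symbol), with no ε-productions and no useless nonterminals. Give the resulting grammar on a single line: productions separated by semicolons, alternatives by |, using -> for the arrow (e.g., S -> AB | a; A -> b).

S -> c | BQ; A -> c; B -> c | SA; Q -> c | AB

No ε-productions.
No unit productions to eliminate.
TERM: introduce A -> c and substitute in every rule of length ≥2.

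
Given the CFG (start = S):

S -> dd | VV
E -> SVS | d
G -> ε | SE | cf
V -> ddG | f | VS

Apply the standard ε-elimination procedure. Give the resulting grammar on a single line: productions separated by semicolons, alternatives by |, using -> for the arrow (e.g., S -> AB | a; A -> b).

S -> VV | dd; E -> d | SVS; G -> SE | cf; V -> f | VS | dd | ddG

Nullable set: {G}.
Drop G -> ε.
V -> ddG: G nullable, giving dd | ddG.
Unchanged (no nullable symbols): S -> VV; S -> dd; E -> SVS; E -> d; G -> SE; G -> cf; V -> VS; V -> f.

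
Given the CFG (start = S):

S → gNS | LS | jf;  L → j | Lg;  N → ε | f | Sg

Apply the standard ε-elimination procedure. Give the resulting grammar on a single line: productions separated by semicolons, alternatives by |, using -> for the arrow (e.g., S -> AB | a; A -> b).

Nullable set: {N}.
S -> gNS: N nullable, giving gNS | gS.
Drop N -> ε.
Unchanged (no nullable symbols): S -> LS; S -> jf; L -> Lg; L -> j; N -> Sg; N -> f.

S -> LS | gS | jf | gNS; L -> j | Lg; N -> f | Sg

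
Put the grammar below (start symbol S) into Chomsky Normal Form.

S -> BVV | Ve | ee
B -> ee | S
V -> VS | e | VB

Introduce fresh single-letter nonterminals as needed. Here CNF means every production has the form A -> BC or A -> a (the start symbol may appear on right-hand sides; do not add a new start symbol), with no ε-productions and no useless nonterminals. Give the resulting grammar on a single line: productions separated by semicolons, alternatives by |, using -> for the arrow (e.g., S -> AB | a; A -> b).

No ε-productions.
After unit-elimination: S -> Ve | ee | BVV; B -> Ve | ee | BVV; V -> e | VB | VS.
TERM: introduce A -> e and substitute in every rule of length ≥2.
BIN: B -> BVV becomes B -> BC, C -> VV; S -> BVV becomes S -> BD, D -> VV.

S -> AA | BD | VA; A -> e; B -> AA | BC | VA; C -> VV; D -> VV; V -> e | VB | VS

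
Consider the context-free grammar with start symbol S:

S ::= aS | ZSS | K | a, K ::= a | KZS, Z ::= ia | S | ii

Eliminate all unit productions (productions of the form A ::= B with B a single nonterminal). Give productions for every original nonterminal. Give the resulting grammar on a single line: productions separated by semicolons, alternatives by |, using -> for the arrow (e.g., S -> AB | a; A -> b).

Unit productions: S->K, Z->S.
Unit pairs (A ⇒* B via units): (S,K), (Z,K), (Z,S).
S: inherits non-unit rules of {K, S} → KZS | ZSS | a | aS.
K: inherits non-unit rules of {K} → KZS | a.
Z: inherits non-unit rules of {K, S, Z} → KZS | ZSS | a | aS | ia | ii.

S -> a | aS | KZS | ZSS; K -> a | KZS; Z -> a | aS | ia | ii | KZS | ZSS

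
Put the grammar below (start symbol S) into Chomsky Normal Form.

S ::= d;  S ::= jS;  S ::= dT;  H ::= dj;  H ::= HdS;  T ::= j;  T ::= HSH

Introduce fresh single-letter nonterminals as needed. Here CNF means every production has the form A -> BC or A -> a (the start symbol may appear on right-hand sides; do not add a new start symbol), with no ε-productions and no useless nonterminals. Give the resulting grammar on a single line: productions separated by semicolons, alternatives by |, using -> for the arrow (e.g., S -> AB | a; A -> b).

No ε-productions.
No unit productions to eliminate.
TERM: introduce A -> d, B -> j and substitute in every rule of length ≥2.
BIN: H -> HAS becomes H -> HC, C -> AS; T -> HSH becomes T -> HD, D -> SH.

S -> d | AT | BS; A -> d; B -> j; C -> AS; D -> SH; H -> AB | HC; T -> j | HD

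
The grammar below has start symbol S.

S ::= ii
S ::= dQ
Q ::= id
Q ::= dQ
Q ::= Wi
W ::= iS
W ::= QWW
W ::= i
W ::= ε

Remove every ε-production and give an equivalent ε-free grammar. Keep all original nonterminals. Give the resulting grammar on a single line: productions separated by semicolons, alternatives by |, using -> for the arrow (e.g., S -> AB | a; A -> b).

S -> dQ | ii; Q -> i | Wi | dQ | id; W -> Q | i | QW | iS | QWW

Nullable set: {W}.
Q -> Wi: W nullable, giving Wi | i.
Drop W -> ε.
W -> QWW: W, W nullable, giving Q | QW | QWW.
Unchanged (no nullable symbols): S -> dQ; S -> ii; Q -> dQ; Q -> id; W -> i; W -> iS.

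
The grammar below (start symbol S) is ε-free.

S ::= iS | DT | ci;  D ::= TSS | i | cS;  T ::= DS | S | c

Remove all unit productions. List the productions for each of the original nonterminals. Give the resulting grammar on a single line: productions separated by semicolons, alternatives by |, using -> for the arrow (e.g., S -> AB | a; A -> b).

Unit productions: T->S.
Unit pairs (A ⇒* B via units): (T,S).
S: inherits non-unit rules of {S} → DT | ci | iS.
D: inherits non-unit rules of {D} → TSS | cS | i.
T: inherits non-unit rules of {S, T} → DS | DT | c | ci | iS.

S -> DT | ci | iS; D -> i | cS | TSS; T -> c | DS | DT | ci | iS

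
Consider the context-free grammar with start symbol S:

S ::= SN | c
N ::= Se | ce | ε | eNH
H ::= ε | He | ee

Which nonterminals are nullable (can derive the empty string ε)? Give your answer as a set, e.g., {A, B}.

Directly nullable (have an ε-rule): {H, N}.
Not nullable: S — each has a terminal in every rule's right-hand side or depends on a non-nullable symbol.

{H, N}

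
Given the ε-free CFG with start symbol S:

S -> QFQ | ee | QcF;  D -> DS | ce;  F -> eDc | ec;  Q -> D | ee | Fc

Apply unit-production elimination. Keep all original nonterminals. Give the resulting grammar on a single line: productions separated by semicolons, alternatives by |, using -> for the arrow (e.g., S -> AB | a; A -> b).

Unit productions: Q->D.
Unit pairs (A ⇒* B via units): (Q,D).
S: inherits non-unit rules of {S} → QFQ | QcF | ee.
D: inherits non-unit rules of {D} → DS | ce.
F: inherits non-unit rules of {F} → eDc | ec.
Q: inherits non-unit rules of {D, Q} → DS | Fc | ce | ee.

S -> ee | QFQ | QcF; D -> DS | ce; F -> ec | eDc; Q -> DS | Fc | ce | ee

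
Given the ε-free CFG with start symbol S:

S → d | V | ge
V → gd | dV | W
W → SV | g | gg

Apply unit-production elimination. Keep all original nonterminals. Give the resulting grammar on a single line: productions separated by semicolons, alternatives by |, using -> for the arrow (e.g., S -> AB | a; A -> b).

Unit productions: S->V, V->W.
Unit pairs (A ⇒* B via units): (S,V), (S,W), (V,W).
S: inherits non-unit rules of {S, V, W} → SV | d | dV | g | gd | ge | gg.
V: inherits non-unit rules of {V, W} → SV | dV | g | gd | gg.
W: inherits non-unit rules of {W} → SV | g | gg.

S -> d | g | SV | dV | gd | ge | gg; V -> g | SV | dV | gd | gg; W -> g | SV | gg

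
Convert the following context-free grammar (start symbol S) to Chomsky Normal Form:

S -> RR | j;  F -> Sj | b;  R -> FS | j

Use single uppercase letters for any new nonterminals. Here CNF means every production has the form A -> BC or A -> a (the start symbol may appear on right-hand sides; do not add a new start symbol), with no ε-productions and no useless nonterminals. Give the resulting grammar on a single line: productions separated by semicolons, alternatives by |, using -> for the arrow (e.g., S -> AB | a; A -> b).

S -> j | RR; A -> j; F -> b | SA; R -> j | FS

No ε-productions.
No unit productions to eliminate.
TERM: introduce A -> j and substitute in every rule of length ≥2.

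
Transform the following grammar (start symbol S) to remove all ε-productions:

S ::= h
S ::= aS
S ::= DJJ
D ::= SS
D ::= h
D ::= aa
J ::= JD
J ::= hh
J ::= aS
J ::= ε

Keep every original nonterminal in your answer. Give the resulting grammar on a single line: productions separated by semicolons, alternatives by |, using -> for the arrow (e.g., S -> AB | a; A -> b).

S -> D | h | DJ | aS | DJJ; D -> h | SS | aa; J -> D | JD | aS | hh

Nullable set: {J}.
S -> DJJ: J, J nullable, giving D | DJ | DJJ.
Drop J -> ε.
J -> JD: J nullable, giving D | JD.
Unchanged (no nullable symbols): S -> aS; S -> h; D -> SS; D -> aa; D -> h; J -> aS; J -> hh.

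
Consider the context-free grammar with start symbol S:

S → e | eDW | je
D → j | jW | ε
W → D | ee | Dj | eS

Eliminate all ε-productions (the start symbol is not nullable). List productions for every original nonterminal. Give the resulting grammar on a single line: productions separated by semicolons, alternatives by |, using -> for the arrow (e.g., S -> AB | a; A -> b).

S -> e | eD | eW | je | eDW; D -> j | jW; W -> D | j | Dj | eS | ee

Nullable set: {D, W}.
S -> eDW: D, W nullable, giving e | eD | eDW | eW.
Drop D -> ε.
D -> jW: W nullable, giving j | jW.
W -> D: D nullable, giving D.
W -> Dj: D nullable, giving Dj | j.
Unchanged (no nullable symbols): S -> e; S -> je; D -> j; W -> eS; W -> ee.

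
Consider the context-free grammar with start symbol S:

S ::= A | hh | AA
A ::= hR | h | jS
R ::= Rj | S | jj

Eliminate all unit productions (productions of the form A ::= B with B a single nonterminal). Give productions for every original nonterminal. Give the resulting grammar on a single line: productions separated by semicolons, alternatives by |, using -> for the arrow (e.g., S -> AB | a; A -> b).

Unit productions: R->S, S->A.
Unit pairs (A ⇒* B via units): (R,A), (R,S), (S,A).
S: inherits non-unit rules of {A, S} → AA | h | hR | hh | jS.
A: inherits non-unit rules of {A} → h | hR | jS.
R: inherits non-unit rules of {A, R, S} → AA | Rj | h | hR | hh | jS | jj.

S -> h | AA | hR | hh | jS; A -> h | hR | jS; R -> h | AA | Rj | hR | hh | jS | jj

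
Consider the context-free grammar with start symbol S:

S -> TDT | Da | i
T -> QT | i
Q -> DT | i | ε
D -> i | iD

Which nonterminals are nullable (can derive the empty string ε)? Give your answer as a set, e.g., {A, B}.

Directly nullable (have an ε-rule): {Q}.
Not nullable: D, S, T — each has a terminal in every rule's right-hand side or depends on a non-nullable symbol.

{Q}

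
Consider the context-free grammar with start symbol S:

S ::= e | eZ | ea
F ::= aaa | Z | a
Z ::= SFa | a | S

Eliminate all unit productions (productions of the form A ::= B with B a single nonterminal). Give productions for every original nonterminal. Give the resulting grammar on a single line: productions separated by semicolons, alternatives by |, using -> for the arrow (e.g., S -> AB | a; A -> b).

S -> e | eZ | ea; F -> a | e | eZ | ea | SFa | aaa; Z -> a | e | eZ | ea | SFa

Unit productions: F->Z, Z->S.
Unit pairs (A ⇒* B via units): (F,S), (F,Z), (Z,S).
S: inherits non-unit rules of {S} → e | eZ | ea.
F: inherits non-unit rules of {F, S, Z} → SFa | a | aaa | e | eZ | ea.
Z: inherits non-unit rules of {S, Z} → SFa | a | e | eZ | ea.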